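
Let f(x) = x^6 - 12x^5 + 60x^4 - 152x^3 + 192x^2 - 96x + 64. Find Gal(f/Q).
The polynomial f is an irreducible sextic over Q, so G = Gal(f/Q) is one of the 16 transitive subgroups 6T1, ..., 6T16 of S_6. The discriminant of f is -21134460321792, which is not a perfect square, so G is not contained in A_6. The transitive groups of degree 6 not contained in A_6 are: C_6 (6T1, order 6), S_3 (6T2, order 6), D_6 (6T3, order 12), C_3 x S_3 (6T5, order 18), A_4 x C_2 (6T6, order 24), S_4 (6T8, order 24), S_3 x S_3 (6T9, order 36), S_4 x C_2 (6T11, order 48), (S_3 x S_3) : C_2 (6T13, order 72), PGL(2,5) (6T14, order 120), S_6 (6T16, order 720). By Dedekind's theorem, for a prime p not dividing disc(f) the degrees of the irreducible factors of f mod p form the cycle type of an element of G. Factoring f modulo the 37 such primes p <= 167 (skipping 2, 3, which divide the discriminant), each new pattern first appears at: mod 5: f = (x^6 + 3x^5 + 3x^3 + 2x^2 + 4x + 4), pattern 6; mod 7: f = (x^3 + x^2 + 5x + 2)(x^3 + x^2 + 5x + 4), pattern 3+3; mod 17: f = (x^2 + 2x + 13)(x^2 + 4x + 9)(x^2 + 16x + 2), pattern 2+2+2; mod 19: f = (x + 2)(x + 4)(x + 5)(x + 7)(x + 9)(x + 18), pattern 1+1+1+1+1+1. No other pattern occurs in this range, so the set of observed cycle types is {6, 3+3, 2+2+2, 1+1+1+1+1+1}. The candidates containing elements of all these cycle types are C_6 (6T1) of order 6, D_6 (6T3) of order 12, C_3 x S_3 (6T5) of order 18, A_4 x C_2 (6T6) of order 24, S_3 x S_3 (6T9) of order 36, S_4 x C_2 (6T11) of order 48, (S_3 x S_3) : C_2 (6T13) of order 72, PGL(2,5) (6T14) of order 120, S_6 (6T16) of order 720; the others are excluded. The observed types are precisely the cycle types that occur in C_6 (6T1). Each of the other remaining candidates has further cycle types, and by the Chebotarev density theorem the matching factorization patterns would occur for a proportion of primes equal to their share of the group: D_6 (6T3) additionally contains elements of type 2+2+1+1 (3 of its 12 elements, about 25% of primes); C_3 x S_3 (6T5) additionally contains elements of type 3+1+1+1 (4 of its 18 elements, about 22% of primes); A_4 x C_2 (6T6) additionally contains elements of type 2+2+1+1, 2+1+1+1+1 (6 of its 24 elements, about 25% of primes); S_3 x S_3 (6T9) additionally contains elements of type 3+1+1+1, 2+2+1+1 (13 of its 36 elements, about 36% of primes); S_4 x C_2 (6T11) additionally contains elements of type 4+2, 4+1+1, 2+2+1+1, 2+1+1+1+1 (24 of its 48 elements, about 50% of primes); (S_3 x S_3) : C_2 (6T13) additionally contains elements of type 4+2, 3+2+1, 3+1+1+1, 2+2+1+1, 2+1+1+1+1 (49 of its 72 elements, about 68% of primes); PGL(2,5) (6T14) additionally contains elements of type 5+1, 4+1+1, 2+2+1+1 (69 of its 120 elements, about 58% of primes); S_6 (6T16) additionally contains elements of type 5+1, 4+2, 4+1+1, 3+2+1, 3+1+1+1, 2+2+1+1, 2+1+1+1+1 (544 of its 720 elements, about 76% of primes). None of the 37 primes tested shows any such pattern (for each of these groups the chance of that is below 10^-4), which rules them out. Hence G = C_6 (6T1), of order 6.

C_6 (also written C6)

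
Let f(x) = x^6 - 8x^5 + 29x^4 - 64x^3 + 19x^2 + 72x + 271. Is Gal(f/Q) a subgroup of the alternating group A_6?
The polynomial is irreducible of degree 6 over Q. Its discriminant is 564385546240000 = 23756800^2, a perfect square. A Galois group lies in the alternating group exactly when the discriminant is a square in Q, so the Galois group ((C_3 x C_3) : C_4) is contained in A_6.

Yes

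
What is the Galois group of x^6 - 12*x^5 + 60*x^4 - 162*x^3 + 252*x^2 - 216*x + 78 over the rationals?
S_3 x S_3 (also written G36-)

The polynomial f is an irreducible sextic over Q, so G = Gal(f/Q) is one of the 16 transitive subgroups 6T1, ..., 6T16 of S_6. The discriminant of f is 5038848, which is not a perfect square, so G is not contained in A_6. The transitive groups of degree 6 not contained in A_6 are: C_6 (6T1, order 6), S_3 (6T2, order 6), D_6 (6T3, order 12), C_3 x S_3 (6T5, order 18), A_4 x C_2 (6T6, order 24), S_4 (6T8, order 24), S_3 x S_3 (6T9, order 36), S_4 x C_2 (6T11, order 48), (S_3 x S_3) : C_2 (6T13, order 72), PGL(2,5) (6T14, order 120), S_6 (6T16, order 720). By Dedekind's theorem, for a prime p not dividing disc(f) the degrees of the irreducible factors of f mod p form the cycle type of an element of G. Factoring f modulo the 23 such primes p <= 97 (skipping 2, 3, which divide the discriminant), each new pattern first appears at: mod 5: f = (x^6 + 3x^5 + 3x^3 + 2x^2 + 4x + 3), pattern 6; mod 11: f = (x + 1)(x + 3)(x^2 + 2x + 6)(x^2 + 4x + 8), pattern 2+2+1+1; mod 13: f = (x)(x + 3)(x + 4)(x^3 + 7x^2 + 12x + 8), pattern 3+1+1+1; mod 31: f = (x^2 + 4x + 12)(x^2 + 5x + 28)(x^2 + 10x + 3), pattern 2+2+2; mod 97: f = (x^3 + 91x^2 + 12x + 1)(x^3 + 91x^2 + 12x + 78), pattern 3+3. No other pattern occurs in this range, so the set of observed cycle types is {6, 2+2+1+1, 3+1+1+1, 2+2+2, 3+3}. The candidates containing elements of all these cycle types are S_3 x S_3 (6T9) of order 36, (S_3 x S_3) : C_2 (6T13) of order 72, S_6 (6T16) of order 720; the others are excluded. The observed types are precisely the cycle types that occur in S_3 x S_3 (6T9) (apart from the identity). Each of the other remaining candidates has further cycle types, and by the Chebotarev density theorem the matching factorization patterns would occur for a proportion of primes equal to their share of the group: (S_3 x S_3) : C_2 (6T13) additionally contains elements of type 4+2, 3+2+1, 2+1+1+1+1 (36 of its 72 elements, about 50% of primes); S_6 (6T16) additionally contains elements of type 5+1, 4+2, 4+1+1, 3+2+1, 2+1+1+1+1 (459 of its 720 elements, about 64% of primes). None of the 23 primes tested shows any such pattern (for each of these groups the chance of that is below 10^-4), which rules them out. Hence G = S_3 x S_3 (6T9), of order 36.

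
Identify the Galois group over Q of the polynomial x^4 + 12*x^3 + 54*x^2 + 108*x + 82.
V_4, the Klein four-group

The polynomial is an irreducible quartic over Q and its discriminant is 256 = 16^2, a perfect square, so the Galois group is contained in A_4. The resolvent cubic y^3 - 54*y^2 + 968*y - 5760 splits completely over Q, which gives the Klein four-group V_4.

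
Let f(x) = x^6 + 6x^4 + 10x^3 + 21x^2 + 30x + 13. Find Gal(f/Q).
The polynomial f is an irreducible sextic over Q, so G = Gal(f/Q) is one of the 16 transitive subgroups 6T1, ..., 6T16 of S_6. The discriminant of f is -1024192512, which is not a perfect square, so G is not contained in A_6. The transitive groups of degree 6 not contained in A_6 are: C_6 (6T1, order 6), S_3 (6T2, order 6), D_6 (6T3, order 12), C_3 x S_3 (6T5, order 18), A_4 x C_2 (6T6, order 24), S_4 (6T8, order 24), S_3 x S_3 (6T9, order 36), S_4 x C_2 (6T11, order 48), (S_3 x S_3) : C_2 (6T13, order 72), PGL(2,5) (6T14, order 120), S_6 (6T16, order 720). By Dedekind's theorem, for a prime p not dividing disc(f) the degrees of the irreducible factors of f mod p form the cycle type of an element of G. Factoring f modulo the 21 such primes p <= 89 (skipping 2, 3, 7, which divide the discriminant), each new pattern first appears at: mod 5: f = (x^6 + x^4 + x^2 + 3), pattern 6; mod 11: f = (x + 5)(x^5 + 6x^4 + 9x^3 + 9x^2 + 9x + 7), pattern 5+1; mod 13: f = (x)(x + 2)(x^4 + 11x^3 + 10x^2 + 3x + 2), pattern 4+1+1; mod 23: f = (x + 4)(x + 10)(x^2 + 3)(x^2 + 9x + 21), pattern 2+2+1+1; mod 43: f = (x^3 + 19x^2 + 27x + 20)(x^3 + 24x^2 + 39x + 20), pattern 3+3; mod 61: f = (x^2 + 19x + 22)(x^2 + 45x + 35)(x^2 + 58x + 18), pattern 2+2+2. No other pattern occurs in this range, so the set of observed cycle types is {6, 5+1, 4+1+1, 2+2+1+1, 3+3, 2+2+2}. The candidates containing elements of all these cycle types are PGL(2,5) (6T14) of order 120, S_6 (6T16) of order 720; the others are excluded. The observed types are precisely the cycle types that occur in PGL(2,5) (6T14) (apart from the identity). Each of the other remaining candidates has further cycle types, and by the Chebotarev density theorem the matching factorization patterns would occur for a proportion of primes equal to their share of the group: S_6 (6T16) additionally contains elements of type 4+2, 3+2+1, 3+1+1+1, 2+1+1+1+1 (265 of its 720 elements, about 37% of primes). None of the 21 primes tested shows any such pattern (for each of these groups the chance of that is below 10^-4), which rules them out. Hence G = PGL(2,5) (6T14), of order 120.

6T14: PGL(2,5)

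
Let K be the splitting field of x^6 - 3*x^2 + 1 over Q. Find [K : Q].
The degree of the splitting field over Q equals the order of the Galois group, so first determine the group. The polynomial f is an irreducible sextic over Q, so G = Gal(f/Q) is one of the 16 transitive subgroups 6T1, ..., 6T16 of S_6. The discriminant of f is -419904, which is not a perfect square, so G is not contained in A_6. The transitive groups of degree 6 not contained in A_6 are: C_6 (6T1, order 6), S_3 (6T2, order 6), D_6 (6T3, order 12), C_3 x S_3 (6T5, order 18), A_4 x C_2 (6T6, order 24), S_4 (6T8, order 24), S_3 x S_3 (6T9, order 36), S_4 x C_2 (6T11, order 48), (S_3 x S_3) : C_2 (6T13, order 72), PGL(2,5) (6T14, order 120), S_6 (6T16, order 720). By Dedekind's theorem, for a prime p not dividing disc(f) the degrees of the irreducible factors of f mod p form the cycle type of an element of G. Factoring f modulo the 33 such primes p <= 149 (skipping 2, 3, which divide the discriminant), each new pattern first appears at: mod 5: f = (x^3 + 2x^2 + 2x + 3)(x^3 + 3x^2 + 2x + 2), pattern 3+3; mod 7: f = (x^6 + 4x^2 + 1), pattern 6; mod 17: f = (x + 8)(x + 9)(x^2 + 3)(x^2 + 10), pattern 2+2+1+1; mod 19: f = (x + 3)(x + 8)(x + 11)(x + 16)(x^2 + 16), pattern 2+1+1+1+1; mod 71: f = (x^2 + 16)(x^2 + 25)(x^2 + 30), pattern 2+2+2. No other pattern occurs in this range, so the set of observed cycle types is {3+3, 6, 2+2+1+1, 2+1+1+1+1, 2+2+2}. The candidates containing elements of all these cycle types are A_4 x C_2 (6T6) of order 24, S_4 x C_2 (6T11) of order 48, (S_3 x S_3) : C_2 (6T13) of order 72, S_6 (6T16) of order 720; the others are excluded. The observed types are precisely the cycle types that occur in A_4 x C_2 (6T6) (apart from the identity). Each of the other remaining candidates has further cycle types, and by the Chebotarev density theorem the matching factorization patterns would occur for a proportion of primes equal to their share of the group: S_4 x C_2 (6T11) additionally contains elements of type 4+2, 4+1+1 (12 of its 48 elements, about 25% of primes); (S_3 x S_3) : C_2 (6T13) additionally contains elements of type 4+2, 3+2+1, 3+1+1+1 (34 of its 72 elements, about 47% of primes); S_6 (6T16) additionally contains elements of type 5+1, 4+2, 4+1+1, 3+2+1, 3+1+1+1 (484 of its 720 elements, about 67% of primes). None of the 33 primes tested shows any such pattern (for each of these groups the chance of that is below 10^-4), which rules them out. Hence G = A_4 x C_2 (6T6), of order 24. The Galois group A_4 x C_2 (6T6) has order 24, so the splitting field has degree 24 over Q.

24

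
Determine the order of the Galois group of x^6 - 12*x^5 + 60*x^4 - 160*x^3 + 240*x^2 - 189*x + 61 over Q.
72

The degree of the splitting field over Q equals the order of the Galois group, so first determine the group. The polynomial f is an irreducible sextic over Q, so G = Gal(f/Q) is one of the 16 transitive subgroups 6T1, ..., 6T16 of S_6. The discriminant of f is -9059283, which is not a perfect square, so G is not contained in A_6. The transitive groups of degree 6 not contained in A_6 are: C_6 (6T1, order 6), S_3 (6T2, order 6), D_6 (6T3, order 12), C_3 x S_3 (6T5, order 18), A_4 x C_2 (6T6, order 24), S_4 (6T8, order 24), S_3 x S_3 (6T9, order 36), S_4 x C_2 (6T11, order 48), (S_3 x S_3) : C_2 (6T13, order 72), PGL(2,5) (6T14, order 120), S_6 (6T16, order 720). By Dedekind's theorem, for a prime p not dividing disc(f) the degrees of the irreducible factors of f mod p form the cycle type of an element of G. Factoring f modulo the 28 such primes p <= 127 (skipping 3, 17, 43, which divide the discriminant), each new pattern first appears at: mod 2: f = (x^6 + x + 1), pattern 6; mod 7: f = (x + 4)(x^2 + 6x + 4)(x^3 + 6x^2 + 6), pattern 3+2+1; mod 11: f = (x^2 + 9x + 2)(x^4 + x^3 + 5x^2 + 2x + 3), pattern 4+2; mod 13: f = (x + 3)(x + 8)(x^2 + 6x + 3)(x^2 + 10x + 5), pattern 2+2+1+1; mod 61: f = (x)(x + 2)(x + 8)(x + 19)(x^2 + 20x + 6), pattern 2+1+1+1+1; mod 97: f = (x + 8)(x + 10)(x + 47)(x^3 + 20x^2 + 65x + 10), pattern 3+1+1+1; mod 113: f = (x^2 + 6)(x^2 + 41x + 19)(x^2 + 60x + 61), pattern 2+2+2; mod 127: f = (x^3 + 33x^2 + x + 91)(x^3 + 82x^2 + 20x + 23), pattern 3+3. No other pattern occurs in this range, so the set of observed cycle types is {6, 3+2+1, 4+2, 2+2+1+1, 2+1+1+1+1, 3+1+1+1, 2+2+2, 3+3}. The candidates containing elements of all these cycle types are (S_3 x S_3) : C_2 (6T13) of order 72, S_6 (6T16) of order 720; the others are excluded. The observed types are precisely the cycle types that occur in (S_3 x S_3) : C_2 (6T13) (apart from the identity). Each of the other remaining candidates has further cycle types, and by the Chebotarev density theorem the matching factorization patterns would occur for a proportion of primes equal to their share of the group: S_6 (6T16) additionally contains elements of type 5+1, 4+1+1 (234 of its 720 elements, about 32% of primes). None of the 28 primes tested shows any such pattern (for each of these groups the chance of that is below 10^-4), which rules them out. Hence G = (S_3 x S_3) : C_2 (6T13), of order 72. The Galois group (S_3 x S_3) : C_2 (6T13) has order 72, so the splitting field has degree 72 over Q.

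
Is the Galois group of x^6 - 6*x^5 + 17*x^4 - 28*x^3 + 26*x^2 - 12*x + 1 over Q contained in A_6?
The polynomial is irreducible of degree 6 over Q. Its discriminant is 153664 = 392^2, a perfect square. A Galois group lies in the alternating group exactly when the discriminant is a square in Q, so the Galois group (A_4) is contained in A_6.

Yes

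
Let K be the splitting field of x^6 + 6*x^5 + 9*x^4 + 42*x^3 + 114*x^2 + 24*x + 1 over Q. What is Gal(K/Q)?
A_4 x C_2

The polynomial f is an irreducible sextic over Q, so G = Gal(f/Q) is one of the 16 transitive subgroups 6T1, ..., 6T16 of S_6. The discriminant of f is -153891765817344, which is not a perfect square, so G is not contained in A_6. The transitive groups of degree 6 not contained in A_6 are: C_6 (6T1, order 6), S_3 (6T2, order 6), D_6 (6T3, order 12), C_3 x S_3 (6T5, order 18), A_4 x C_2 (6T6, order 24), S_4 (6T8, order 24), S_3 x S_3 (6T9, order 36), S_4 x C_2 (6T11, order 48), (S_3 x S_3) : C_2 (6T13, order 72), PGL(2,5) (6T14, order 120), S_6 (6T16, order 720). By Dedekind's theorem, for a prime p not dividing disc(f) the degrees of the irreducible factors of f mod p form the cycle type of an element of G. Factoring f modulo the 33 such primes p <= 149 (skipping 2, 3, which divide the discriminant), each new pattern first appears at: mod 5: f = (x^3 + 2x^2 + x + 4)(x^3 + 4x^2 + 4), pattern 3+3; mod 7: f = (x^6 + 6x^5 + 2x^4 + 2x^2 + 3x + 1), pattern 6; mod 17: f = (x + 13)(x + 15)(x^2 + 13x + 16)(x^2 + 16x + 2), pattern 2+2+1+1; mod 19: f = (x + 4)(x + 5)(x + 11)(x + 16)(x^2 + 8x + 4), pattern 2+1+1+1+1; mod 71: f = (x^2 + 13x + 38)(x^2 + 23x + 37)(x^2 + 41x + 5), pattern 2+2+2. No other pattern occurs in this range, so the set of observed cycle types is {3+3, 6, 2+2+1+1, 2+1+1+1+1, 2+2+2}. The candidates containing elements of all these cycle types are A_4 x C_2 (6T6) of order 24, S_4 x C_2 (6T11) of order 48, (S_3 x S_3) : C_2 (6T13) of order 72, S_6 (6T16) of order 720; the others are excluded. The observed types are precisely the cycle types that occur in A_4 x C_2 (6T6) (apart from the identity). Each of the other remaining candidates has further cycle types, and by the Chebotarev density theorem the matching factorization patterns would occur for a proportion of primes equal to their share of the group: S_4 x C_2 (6T11) additionally contains elements of type 4+2, 4+1+1 (12 of its 48 elements, about 25% of primes); (S_3 x S_3) : C_2 (6T13) additionally contains elements of type 4+2, 3+2+1, 3+1+1+1 (34 of its 72 elements, about 47% of primes); S_6 (6T16) additionally contains elements of type 5+1, 4+2, 4+1+1, 3+2+1, 3+1+1+1 (484 of its 720 elements, about 67% of primes). None of the 33 primes tested shows any such pattern (for each of these groups the chance of that is below 10^-4), which rules them out. Hence G = A_4 x C_2 (6T6), of order 24.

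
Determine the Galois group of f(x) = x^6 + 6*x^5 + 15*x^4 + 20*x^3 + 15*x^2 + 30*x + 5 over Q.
A_6

The polynomial f is an irreducible sextic over Q, so G = Gal(f/Q) is one of the 16 transitive subgroups 6T1, ..., 6T16 of S_6. The discriminant of f is 746496000000 = 864000^2, a perfect square, so G is contained in A_6. The transitive groups of degree 6 contained in A_6 are: A_4 (6T4, order 12), S_4 (6T7, order 24), (C_3 x C_3) : C_4 (6T10, order 36), PSL(2,5) (6T12, order 60), A_6 (6T15, order 360). By Dedekind's theorem, for a prime p not dividing disc(f) the degrees of the irreducible factors of f mod p form the cycle type of an element of G. Factoring f modulo the 6 such primes p <= 23 (skipping 2, 3, 5, which divide the discriminant), each new pattern first appears at: mod 7: f = (x + 4)(x^5 + 2x^4 + 6x^2 + 5x + 3), pattern 5+1; mod 23: f = (x + 8)(x + 13)(x + 22)(x^3 + 9x^2 + 5x + 13), pattern 3+1+1+1. No other pattern occurs in this range, so the set of observed cycle types is {5+1, 3+1+1+1}. Among the candidates above, the only group containing elements of all these cycle types is A_6 (6T15) — each of A_4 (6T4), S_4 (6T7), (C_3 x C_3) : C_4 (6T10), PSL(2,5) (6T12) lacks at least one of them. Hence G = A_6 (6T15), of order 360.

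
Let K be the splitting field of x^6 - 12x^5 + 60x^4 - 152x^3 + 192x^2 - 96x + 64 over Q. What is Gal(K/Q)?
6T1: C_6

The polynomial f is an irreducible sextic over Q, so G = Gal(f/Q) is one of the 16 transitive subgroups 6T1, ..., 6T16 of S_6. The discriminant of f is -21134460321792, which is not a perfect square, so G is not contained in A_6. The transitive groups of degree 6 not contained in A_6 are: C_6 (6T1, order 6), S_3 (6T2, order 6), D_6 (6T3, order 12), C_3 x S_3 (6T5, order 18), A_4 x C_2 (6T6, order 24), S_4 (6T8, order 24), S_3 x S_3 (6T9, order 36), S_4 x C_2 (6T11, order 48), (S_3 x S_3) : C_2 (6T13, order 72), PGL(2,5) (6T14, order 120), S_6 (6T16, order 720). By Dedekind's theorem, for a prime p not dividing disc(f) the degrees of the irreducible factors of f mod p form the cycle type of an element of G. Factoring f modulo the 37 such primes p <= 167 (skipping 2, 3, which divide the discriminant), each new pattern first appears at: mod 5: f = (x^6 + 3x^5 + 3x^3 + 2x^2 + 4x + 4), pattern 6; mod 7: f = (x^3 + x^2 + 5x + 2)(x^3 + x^2 + 5x + 4), pattern 3+3; mod 17: f = (x^2 + 2x + 13)(x^2 + 4x + 9)(x^2 + 16x + 2), pattern 2+2+2; mod 19: f = (x + 2)(x + 4)(x + 5)(x + 7)(x + 9)(x + 18), pattern 1+1+1+1+1+1. No other pattern occurs in this range, so the set of observed cycle types is {6, 3+3, 2+2+2, 1+1+1+1+1+1}. The candidates containing elements of all these cycle types are C_6 (6T1) of order 6, D_6 (6T3) of order 12, C_3 x S_3 (6T5) of order 18, A_4 x C_2 (6T6) of order 24, S_3 x S_3 (6T9) of order 36, S_4 x C_2 (6T11) of order 48, (S_3 x S_3) : C_2 (6T13) of order 72, PGL(2,5) (6T14) of order 120, S_6 (6T16) of order 720; the others are excluded. The observed types are precisely the cycle types that occur in C_6 (6T1). Each of the other remaining candidates has further cycle types, and by the Chebotarev density theorem the matching factorization patterns would occur for a proportion of primes equal to their share of the group: D_6 (6T3) additionally contains elements of type 2+2+1+1 (3 of its 12 elements, about 25% of primes); C_3 x S_3 (6T5) additionally contains elements of type 3+1+1+1 (4 of its 18 elements, about 22% of primes); A_4 x C_2 (6T6) additionally contains elements of type 2+2+1+1, 2+1+1+1+1 (6 of its 24 elements, about 25% of primes); S_3 x S_3 (6T9) additionally contains elements of type 3+1+1+1, 2+2+1+1 (13 of its 36 elements, about 36% of primes); S_4 x C_2 (6T11) additionally contains elements of type 4+2, 4+1+1, 2+2+1+1, 2+1+1+1+1 (24 of its 48 elements, about 50% of primes); (S_3 x S_3) : C_2 (6T13) additionally contains elements of type 4+2, 3+2+1, 3+1+1+1, 2+2+1+1, 2+1+1+1+1 (49 of its 72 elements, about 68% of primes); PGL(2,5) (6T14) additionally contains elements of type 5+1, 4+1+1, 2+2+1+1 (69 of its 120 elements, about 58% of primes); S_6 (6T16) additionally contains elements of type 5+1, 4+2, 4+1+1, 3+2+1, 3+1+1+1, 2+2+1+1, 2+1+1+1+1 (544 of its 720 elements, about 76% of primes). None of the 37 primes tested shows any such pattern (for each of these groups the chance of that is below 10^-4), which rules them out. Hence G = C_6 (6T1), of order 6.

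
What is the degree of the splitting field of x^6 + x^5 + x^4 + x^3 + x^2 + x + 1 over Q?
The degree of the splitting field over Q equals the order of the Galois group, so first determine the group. The polynomial f is an irreducible sextic over Q, so G = Gal(f/Q) is one of the 16 transitive subgroups 6T1, ..., 6T16 of S_6. The discriminant of f is -16807, which is not a perfect square, so G is not contained in A_6. The transitive groups of degree 6 not contained in A_6 are: C_6 (6T1, order 6), S_3 (6T2, order 6), D_6 (6T3, order 12), C_3 x S_3 (6T5, order 18), A_4 x C_2 (6T6, order 24), S_4 (6T8, order 24), S_3 x S_3 (6T9, order 36), S_4 x C_2 (6T11, order 48), (S_3 x S_3) : C_2 (6T13, order 72), PGL(2,5) (6T14, order 120), S_6 (6T16, order 720). By Dedekind's theorem, for a prime p not dividing disc(f) the degrees of the irreducible factors of f mod p form the cycle type of an element of G. Factoring f modulo the 37 such primes p <= 163 (skipping 7, which divides the discriminant), each new pattern first appears at: mod 2: f = (x^3 + x + 1)(x^3 + x^2 + 1), pattern 3+3; mod 3: f = (x^6 + x^5 + x^4 + x^3 + x^2 + x + 1), pattern 6; mod 13: f = (x^2 + 3x + 1)(x^2 + 5x + 1)(x^2 + 6x + 1), pattern 2+2+2; mod 29: f = (x + 4)(x + 5)(x + 6)(x + 9)(x + 13)(x + 22), pattern 1+1+1+1+1+1. No other pattern occurs in this range, so the set of observed cycle types is {3+3, 6, 2+2+2, 1+1+1+1+1+1}. The candidates containing elements of all these cycle types are C_6 (6T1) of order 6, D_6 (6T3) of order 12, C_3 x S_3 (6T5) of order 18, A_4 x C_2 (6T6) of order 24, S_3 x S_3 (6T9) of order 36, S_4 x C_2 (6T11) of order 48, (S_3 x S_3) : C_2 (6T13) of order 72, PGL(2,5) (6T14) of order 120, S_6 (6T16) of order 720; the others are excluded. The observed types are precisely the cycle types that occur in C_6 (6T1). Each of the other remaining candidates has further cycle types, and by the Chebotarev density theorem the matching factorization patterns would occur for a proportion of primes equal to their share of the group: D_6 (6T3) additionally contains elements of type 2+2+1+1 (3 of its 12 elements, about 25% of primes); C_3 x S_3 (6T5) additionally contains elements of type 3+1+1+1 (4 of its 18 elements, about 22% of primes); A_4 x C_2 (6T6) additionally contains elements of type 2+2+1+1, 2+1+1+1+1 (6 of its 24 elements, about 25% of primes); S_3 x S_3 (6T9) additionally contains elements of type 3+1+1+1, 2+2+1+1 (13 of its 36 elements, about 36% of primes); S_4 x C_2 (6T11) additionally contains elements of type 4+2, 4+1+1, 2+2+1+1, 2+1+1+1+1 (24 of its 48 elements, about 50% of primes); (S_3 x S_3) : C_2 (6T13) additionally contains elements of type 4+2, 3+2+1, 3+1+1+1, 2+2+1+1, 2+1+1+1+1 (49 of its 72 elements, about 68% of primes); PGL(2,5) (6T14) additionally contains elements of type 5+1, 4+1+1, 2+2+1+1 (69 of its 120 elements, about 58% of primes); S_6 (6T16) additionally contains elements of type 5+1, 4+2, 4+1+1, 3+2+1, 3+1+1+1, 2+2+1+1, 2+1+1+1+1 (544 of its 720 elements, about 76% of primes). None of the 37 primes tested shows any such pattern (for each of these groups the chance of that is below 10^-4), which rules them out. Hence G = C_6 (6T1), of order 6. The Galois group C_6 (6T1) has order 6, so the splitting field has degree 6 over Q.

6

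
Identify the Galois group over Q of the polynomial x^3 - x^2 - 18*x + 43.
S_3, the symmetric group on 3 letters

The polynomial is an irreducible cubic over Q and its discriminant is -12167, which is not a perfect square. For an irreducible cubic, a non-square discriminant gives Galois group S_3.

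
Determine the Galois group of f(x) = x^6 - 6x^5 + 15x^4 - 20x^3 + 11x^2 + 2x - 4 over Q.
The polynomial f is an irreducible sextic over Q, so G = Gal(f/Q) is one of the 16 transitive subgroups 6T1, ..., 6T16 of S_6. The discriminant of f is 3356224 = 1832^2, a perfect square, so G is contained in A_6. The transitive groups of degree 6 contained in A_6 are: A_4 (6T4, order 12), S_4 (6T7, order 24), (C_3 x C_3) : C_4 (6T10, order 36), PSL(2,5) (6T12, order 60), A_6 (6T15, order 360). By Dedekind's theorem, for a prime p not dividing disc(f) the degrees of the irreducible factors of f mod p form the cycle type of an element of G. Factoring f modulo the 79 such primes p <= 419 (skipping 2, 229, which divide the discriminant), each new pattern first appears at: mod 3: f = (x^3 + x^2 + 2)(x^3 + 2x^2 + x + 1), pattern 3+3; mod 7: f = (x^2 + 5x + 5)(x^4 + 3x^3 + 2x^2 + 4x + 2), pattern 4+2; mod 23: f = (x + 8)(x + 13)(x^2 + 20x + 20)(x^2 + 22x + 18), pattern 2+2+1+1; mod 193: f = (x + 86)(x + 89)(x + 92)(x + 99)(x + 102)(x + 105), pattern 1+1+1+1+1+1. No other pattern occurs in this range, so the set of observed cycle types is {3+3, 4+2, 2+2+1+1, 1+1+1+1+1+1}. The candidates containing elements of all these cycle types are S_4 (6T7) of order 24, (C_3 x C_3) : C_4 (6T10) of order 36, A_6 (6T15) of order 360; the others are excluded. The observed types are precisely the cycle types that occur in S_4 (6T7). Each of the other remaining candidates has further cycle types, and by the Chebotarev density theorem the matching factorization patterns would occur for a proportion of primes equal to their share of the group: (C_3 x C_3) : C_4 (6T10) additionally contains elements of type 3+1+1+1 (4 of its 36 elements, about 11% of primes); A_6 (6T15) additionally contains elements of type 5+1, 3+1+1+1 (184 of its 360 elements, about 51% of primes). None of the 79 primes tested shows any such pattern (for each of these groups the chance of that is below 10^-4), which rules them out. Hence G = S_4 (6T7), of order 24.

S_4, S_4(6d), the S_4-action on 6 points inside A_6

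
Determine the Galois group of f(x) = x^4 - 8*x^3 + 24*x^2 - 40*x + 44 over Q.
The polynomial is an irreducible quartic over Q and its discriminant is 331776 = 576^2, a perfect square, so the Galois group is contained in A_4. The resolvent cubic y^3 - 24*y^2 + 144*y - 192 is irreducible over Q. An irreducible resolvent with square discriminant gives A_4.

A_4 (also written A4)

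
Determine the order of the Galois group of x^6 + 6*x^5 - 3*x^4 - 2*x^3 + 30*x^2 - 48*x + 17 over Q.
24

The degree of the splitting field over Q equals the order of the Galois group, so first determine the group. The polynomial f is an irreducible sextic over Q, so G = Gal(f/Q) is one of the 16 transitive subgroups 6T1, ..., 6T16 of S_6. The discriminant of f is -30366624190464, which is not a perfect square, so G is not contained in A_6. The transitive groups of degree 6 not contained in A_6 are: C_6 (6T1, order 6), S_3 (6T2, order 6), D_6 (6T3, order 12), C_3 x S_3 (6T5, order 18), A_4 x C_2 (6T6, order 24), S_4 (6T8, order 24), S_3 x S_3 (6T9, order 36), S_4 x C_2 (6T11, order 48), (S_3 x S_3) : C_2 (6T13, order 72), PGL(2,5) (6T14, order 120), S_6 (6T16, order 720). By Dedekind's theorem, for a prime p not dividing disc(f) the degrees of the irreducible factors of f mod p form the cycle type of an element of G. Factoring f modulo the 33 such primes p <= 149 (skipping 2, 3, which divide the discriminant), each new pattern first appears at: mod 5: f = (x^3 + x + 4)(x^3 + x^2 + x + 3), pattern 3+3; mod 7: f = (x^6 + 6x^5 + 4x^4 + 5x^3 + 2x^2 + x + 3), pattern 6; mod 17: f = (x)(x + 8)(x^2 + 5x + 9)(x^2 + 10x + 5), pattern 2+2+1+1; mod 19: f = (x + 5)(x + 6)(x + 10)(x + 16)(x^2 + 7x + 3), pattern 2+1+1+1+1; mod 71: f = (x^2 + 34x + 8)(x^2 + 52x + 4)(x^2 + 62x + 56), pattern 2+2+2. No other pattern occurs in this range, so the set of observed cycle types is {3+3, 6, 2+2+1+1, 2+1+1+1+1, 2+2+2}. The candidates containing elements of all these cycle types are A_4 x C_2 (6T6) of order 24, S_4 x C_2 (6T11) of order 48, (S_3 x S_3) : C_2 (6T13) of order 72, S_6 (6T16) of order 720; the others are excluded. The observed types are precisely the cycle types that occur in A_4 x C_2 (6T6) (apart from the identity). Each of the other remaining candidates has further cycle types, and by the Chebotarev density theorem the matching factorization patterns would occur for a proportion of primes equal to their share of the group: S_4 x C_2 (6T11) additionally contains elements of type 4+2, 4+1+1 (12 of its 48 elements, about 25% of primes); (S_3 x S_3) : C_2 (6T13) additionally contains elements of type 4+2, 3+2+1, 3+1+1+1 (34 of its 72 elements, about 47% of primes); S_6 (6T16) additionally contains elements of type 5+1, 4+2, 4+1+1, 3+2+1, 3+1+1+1 (484 of its 720 elements, about 67% of primes). None of the 33 primes tested shows any such pattern (for each of these groups the chance of that is below 10^-4), which rules them out. Hence G = A_4 x C_2 (6T6), of order 24. The Galois group A_4 x C_2 (6T6) has order 24, so the splitting field has degree 24 over Q.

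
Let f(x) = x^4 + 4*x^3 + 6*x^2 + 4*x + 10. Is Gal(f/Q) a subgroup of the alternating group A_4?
Yes

The polynomial is irreducible of degree 4 over Q. Its discriminant is 186624 = 432^2, a perfect square. A Galois group lies in the alternating group exactly when the discriminant is a square in Q, so the Galois group (V_4) is contained in A_4.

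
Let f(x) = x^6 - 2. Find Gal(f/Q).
The polynomial f is an irreducible sextic over Q, so G = Gal(f/Q) is one of the 16 transitive subgroups 6T1, ..., 6T16 of S_6. The discriminant of f is 1492992, which is not a perfect square, so G is not contained in A_6. The transitive groups of degree 6 not contained in A_6 are: C_6 (6T1, order 6), S_3 (6T2, order 6), D_6 (6T3, order 12), C_3 x S_3 (6T5, order 18), A_4 x C_2 (6T6, order 24), S_4 (6T8, order 24), S_3 x S_3 (6T9, order 36), S_4 x C_2 (6T11, order 48), (S_3 x S_3) : C_2 (6T13, order 72), PGL(2,5) (6T14, order 120), S_6 (6T16, order 720). By Dedekind's theorem, for a prime p not dividing disc(f) the degrees of the irreducible factors of f mod p form the cycle type of an element of G. Factoring f modulo the 79 such primes p <= 419 (skipping 2, 3, which divide the discriminant), each new pattern first appears at: mod 5: f = (x^2 + 2)(x^2 + x + 2)(x^2 + 4x + 2), pattern 2+2+2; mod 7: f = (x^3 + 3)(x^3 + 4), pattern 3+3; mod 13: f = (x^6 + 11), pattern 6; mod 17: f = (x + 5)(x + 12)(x^2 + 5x + 8)(x^2 + 12x + 8), pattern 2+2+1+1; mod 31: f = (x + 2)(x + 10)(x + 12)(x + 19)(x + 21)(x + 29), pattern 1+1+1+1+1+1. No other pattern occurs in this range, so the set of observed cycle types is {2+2+2, 3+3, 6, 2+2+1+1, 1+1+1+1+1+1}. The candidates containing elements of all these cycle types are D_6 (6T3) of order 12, A_4 x C_2 (6T6) of order 24, S_3 x S_3 (6T9) of order 36, S_4 x C_2 (6T11) of order 48, (S_3 x S_3) : C_2 (6T13) of order 72, PGL(2,5) (6T14) of order 120, S_6 (6T16) of order 720; the others are excluded. The observed types are precisely the cycle types that occur in D_6 (6T3). Each of the other remaining candidates has further cycle types, and by the Chebotarev density theorem the matching factorization patterns would occur for a proportion of primes equal to their share of the group: A_4 x C_2 (6T6) additionally contains elements of type 2+1+1+1+1 (3 of its 24 elements, about 12% of primes); S_3 x S_3 (6T9) additionally contains elements of type 3+1+1+1 (4 of its 36 elements, about 11% of primes); S_4 x C_2 (6T11) additionally contains elements of type 4+2, 4+1+1, 2+1+1+1+1 (15 of its 48 elements, about 31% of primes); (S_3 x S_3) : C_2 (6T13) additionally contains elements of type 4+2, 3+2+1, 3+1+1+1, 2+1+1+1+1 (40 of its 72 elements, about 56% of primes); PGL(2,5) (6T14) additionally contains elements of type 5+1, 4+1+1 (54 of its 120 elements, about 45% of primes); S_6 (6T16) additionally contains elements of type 5+1, 4+2, 4+1+1, 3+2+1, 3+1+1+1, 2+1+1+1+1 (499 of its 720 elements, about 69% of primes). None of the 79 primes tested shows any such pattern (for each of these groups the chance of that is below 10^-4), which rules them out. Hence G = D_6 (6T3), of order 12.

D_6 (also written D6)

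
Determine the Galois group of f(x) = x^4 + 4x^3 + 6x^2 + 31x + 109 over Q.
S_4

The polynomial is an irreducible quartic over Q and its discriminant is 121699989, which is not a perfect square, so the Galois group is not contained in A_4. The resolvent cubic y^3 - 6*y^2 - 312*y - 89 is irreducible over Q. An irreducible resolvent with non-square discriminant gives S_4.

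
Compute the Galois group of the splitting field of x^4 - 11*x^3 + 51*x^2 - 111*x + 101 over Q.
The polynomial is an irreducible quartic over Q and its discriminant is 78125, which is not a perfect square, so the Galois group is not contained in A_4. The resolvent cubic y^3 - 51*y^2 + 817*y - 3938 has exactly one rational root, so the Galois group is C_4 or D_4. The quartic becomes reducible over Q(sqrt(disc)), so the group is C_4.

C_4 (order 4)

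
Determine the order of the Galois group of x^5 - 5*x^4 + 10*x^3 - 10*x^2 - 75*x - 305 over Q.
10

The degree of the splitting field over Q equals the order of the Galois group, so first determine the group. The polynomial f is an irreducible quintic over Q, so G = Gal(f/Q) is a transitive subgroup of S_5: one of C_5 (5T1, order 5), D_5 (5T2, order 10), F_20 (5T3, order 20), A_5 (5T4, order 60) or S_5 (5T5, order 120). The discriminant of f is 67108864000000 = 8192000^2, a perfect square, so G is contained in A_5. The transitive groups of degree 5 contained in A_5 are: C_5 (5T1, order 5), D_5 (5T2, order 10), A_5 (5T4, order 60). By Dedekind's theorem, for a prime p not dividing disc(f) the degrees of the irreducible factors of f mod p form the cycle type of an element of G. Factoring f modulo the 23 such primes p <= 97 (skipping 2, 5, which divide the discriminant), each new pattern first appears at: mod 3: f = (x + 2)(x^2 + 1)(x^2 + 2x + 2), pattern 2+2+1; mod 7: f = (x^5 + 2x^4 + 3x^3 + 4x^2 + 2x + 3), pattern 5. No other pattern occurs in this range, so the set of observed cycle types is {2+2+1, 5}. The candidates containing elements of all these cycle types are D_5 (5T2) of order 10, A_5 (5T4) of order 60; the others are excluded. The observed types are precisely the cycle types that occur in D_5 (5T2) (apart from the identity). Each of the other remaining candidates has further cycle types, and by the Chebotarev density theorem the matching factorization patterns would occur for a proportion of primes equal to their share of the group: A_5 (5T4) additionally contains elements of type 3+1+1 (20 of its 60 elements, about 33% of primes). None of the 23 primes tested shows any such pattern (for each of these groups the chance of that is below 10^-4), which rules them out. Hence G = D_5 (5T2), of order 10. The Galois group D_5 (5T2) has order 10, so the splitting field has degree 10 over Q.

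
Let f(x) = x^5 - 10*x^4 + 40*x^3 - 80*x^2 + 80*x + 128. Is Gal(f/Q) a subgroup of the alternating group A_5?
The polynomial is irreducible of degree 5 over Q. Its discriminant is 2048000000000, which is not a perfect square. A Galois group lies in the alternating group exactly when the discriminant is a square in Q, so the Galois group (F_20) is not contained in A_5.

No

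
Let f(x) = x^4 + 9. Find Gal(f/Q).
V_4 (order 4)

The polynomial is an irreducible quartic over Q and its discriminant is 186624 = 432^2, a perfect square, so the Galois group is contained in A_4. The resolvent cubic y^3 - 36*y splits completely over Q, which gives the Klein four-group V_4.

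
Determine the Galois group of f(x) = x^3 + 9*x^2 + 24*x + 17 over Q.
The polynomial is an irreducible cubic over Q and its discriminant is 81 = 9^2, a perfect square. For an irreducible cubic, a square discriminant forces the Galois group to be A_3, the cyclic group of order 3.

C_3 (also written C3)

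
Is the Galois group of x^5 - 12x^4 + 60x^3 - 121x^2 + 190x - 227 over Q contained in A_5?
The polynomial is irreducible of degree 5 over Q. Its discriminant is 11640863720641 = 3411871^2, a perfect square. A Galois group lies in the alternating group exactly when the discriminant is a square in Q, so the Galois group (D_5) is contained in A_5.

Yes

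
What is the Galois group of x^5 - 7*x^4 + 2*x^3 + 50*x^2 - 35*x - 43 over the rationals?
C_5 (order 5)

The polynomial f is an irreducible quintic over Q, so G = Gal(f/Q) is a transitive subgroup of S_5: one of C_5 (5T1, order 5), D_5 (5T2, order 10), F_20 (5T3, order 20), A_5 (5T4, order 60) or S_5 (5T5, order 120). The discriminant of f is 15352201216 = 123904^2, a perfect square, so G is contained in A_5. The transitive groups of degree 5 contained in A_5 are: C_5 (5T1, order 5), D_5 (5T2, order 10), A_5 (5T4, order 60). By Dedekind's theorem, for a prime p not dividing disc(f) the degrees of the irreducible factors of f mod p form the cycle type of an element of G. Factoring f modulo the 14 such primes p <= 53 (skipping 2, 11, which divide the discriminant), each new pattern first appears at: mod 3: f = (x^5 + 2x^4 + 2x^3 + 2x^2 + x + 2), pattern 5; mod 23: f = (x + 4)(x + 7)(x + 11)(x + 19)(x + 21), pattern 1+1+1+1+1. No other pattern occurs in this range, so the set of observed cycle types is {5, 1+1+1+1+1}. The candidates containing elements of all these cycle types are C_5 (5T1) of order 5, D_5 (5T2) of order 10, A_5 (5T4) of order 60; the others are excluded. The observed types are precisely the cycle types that occur in C_5 (5T1). Each of the other remaining candidates has further cycle types, and by the Chebotarev density theorem the matching factorization patterns would occur for a proportion of primes equal to their share of the group: D_5 (5T2) additionally contains elements of type 2+2+1 (5 of its 10 elements, about 50% of primes); A_5 (5T4) additionally contains elements of type 3+1+1, 2+2+1 (35 of its 60 elements, about 58% of primes). None of the 14 primes tested shows any such pattern (for each of these groups the chance of that is below 10^-4), which rules them out. Hence G = C_5 (5T1), of order 5.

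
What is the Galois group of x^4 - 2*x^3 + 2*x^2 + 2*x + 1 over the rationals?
V_4 (order 4)

The polynomial is an irreducible quartic over Q and its discriminant is 2304 = 48^2, a perfect square, so the Galois group is contained in A_4. The resolvent cubic y^3 - 2*y^2 - 8*y splits completely over Q, which gives the Klein four-group V_4.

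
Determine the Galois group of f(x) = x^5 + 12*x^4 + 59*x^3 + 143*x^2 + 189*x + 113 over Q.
The polynomial f is an irreducible quintic over Q, so G = Gal(f/Q) is a transitive subgroup of S_5: one of C_5 (5T1, order 5), D_5 (5T2, order 10), F_20 (5T3, order 20), A_5 (5T4, order 60) or S_5 (5T5, order 120). The discriminant of f is 1161105625 = 34075^2, a perfect square, so G is contained in A_5. The transitive groups of degree 5 contained in A_5 are: C_5 (5T1, order 5), D_5 (5T2, order 10), A_5 (5T4, order 60). By Dedekind's theorem, for a prime p not dividing disc(f) the degrees of the irreducible factors of f mod p form the cycle type of an element of G. Factoring f modulo the 23 such primes p <= 101 (skipping 5, 29, 47, which divide the discriminant), each new pattern first appears at: mod 2: f = (x^5 + x^3 + x^2 + x + 1), pattern 5; mod 11: f = (x + 10)(x^2 + 3x + 8)(x^2 + 10x + 1), pattern 2+2+1; mod 83: f = (x + 4)(x + 10)(x + 46)(x + 51)(x + 67), pattern 1+1+1+1+1. No other pattern occurs in this range, so the set of observed cycle types is {5, 2+2+1, 1+1+1+1+1}. The candidates containing elements of all these cycle types are D_5 (5T2) of order 10, A_5 (5T4) of order 60; the others are excluded. The observed types are precisely the cycle types that occur in D_5 (5T2). Each of the other remaining candidates has further cycle types, and by the Chebotarev density theorem the matching factorization patterns would occur for a proportion of primes equal to their share of the group: A_5 (5T4) additionally contains elements of type 3+1+1 (20 of its 60 elements, about 33% of primes). None of the 23 primes tested shows any such pattern (for each of these groups the chance of that is below 10^-4), which rules them out. Hence G = D_5 (5T2), of order 10.

D_5 (order 10)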